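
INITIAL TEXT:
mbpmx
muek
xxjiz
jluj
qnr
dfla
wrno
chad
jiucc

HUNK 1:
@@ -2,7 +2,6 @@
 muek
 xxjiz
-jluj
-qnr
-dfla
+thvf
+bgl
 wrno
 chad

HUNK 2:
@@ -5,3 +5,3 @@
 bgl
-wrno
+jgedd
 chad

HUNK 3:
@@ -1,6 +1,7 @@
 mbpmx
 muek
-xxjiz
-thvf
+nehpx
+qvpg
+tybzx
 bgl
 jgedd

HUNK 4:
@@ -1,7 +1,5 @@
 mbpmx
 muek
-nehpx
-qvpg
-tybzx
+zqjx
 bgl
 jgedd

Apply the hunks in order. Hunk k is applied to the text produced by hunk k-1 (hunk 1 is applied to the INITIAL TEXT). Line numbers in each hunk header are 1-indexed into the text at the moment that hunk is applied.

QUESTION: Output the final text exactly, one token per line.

Hunk 1: at line 2 remove [jluj,qnr,dfla] add [thvf,bgl] -> 8 lines: mbpmx muek xxjiz thvf bgl wrno chad jiucc
Hunk 2: at line 5 remove [wrno] add [jgedd] -> 8 lines: mbpmx muek xxjiz thvf bgl jgedd chad jiucc
Hunk 3: at line 1 remove [xxjiz,thvf] add [nehpx,qvpg,tybzx] -> 9 lines: mbpmx muek nehpx qvpg tybzx bgl jgedd chad jiucc
Hunk 4: at line 1 remove [nehpx,qvpg,tybzx] add [zqjx] -> 7 lines: mbpmx muek zqjx bgl jgedd chad jiucc

Answer: mbpmx
muek
zqjx
bgl
jgedd
chad
jiucc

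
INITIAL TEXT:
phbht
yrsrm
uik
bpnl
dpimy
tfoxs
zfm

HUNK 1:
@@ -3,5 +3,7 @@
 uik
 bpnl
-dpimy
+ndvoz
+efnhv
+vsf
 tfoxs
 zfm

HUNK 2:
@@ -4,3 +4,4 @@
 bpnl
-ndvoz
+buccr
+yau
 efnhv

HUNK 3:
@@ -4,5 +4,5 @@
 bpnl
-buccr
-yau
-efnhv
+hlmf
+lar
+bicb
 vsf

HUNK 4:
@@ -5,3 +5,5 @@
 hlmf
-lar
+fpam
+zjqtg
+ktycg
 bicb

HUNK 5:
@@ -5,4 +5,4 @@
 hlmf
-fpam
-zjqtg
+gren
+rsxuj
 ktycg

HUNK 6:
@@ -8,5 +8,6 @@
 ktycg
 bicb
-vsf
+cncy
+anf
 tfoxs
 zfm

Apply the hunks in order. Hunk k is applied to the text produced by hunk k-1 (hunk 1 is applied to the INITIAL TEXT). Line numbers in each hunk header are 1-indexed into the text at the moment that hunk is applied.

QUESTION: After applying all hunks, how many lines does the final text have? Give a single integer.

Hunk 1: at line 3 remove [dpimy] add [ndvoz,efnhv,vsf] -> 9 lines: phbht yrsrm uik bpnl ndvoz efnhv vsf tfoxs zfm
Hunk 2: at line 4 remove [ndvoz] add [buccr,yau] -> 10 lines: phbht yrsrm uik bpnl buccr yau efnhv vsf tfoxs zfm
Hunk 3: at line 4 remove [buccr,yau,efnhv] add [hlmf,lar,bicb] -> 10 lines: phbht yrsrm uik bpnl hlmf lar bicb vsf tfoxs zfm
Hunk 4: at line 5 remove [lar] add [fpam,zjqtg,ktycg] -> 12 lines: phbht yrsrm uik bpnl hlmf fpam zjqtg ktycg bicb vsf tfoxs zfm
Hunk 5: at line 5 remove [fpam,zjqtg] add [gren,rsxuj] -> 12 lines: phbht yrsrm uik bpnl hlmf gren rsxuj ktycg bicb vsf tfoxs zfm
Hunk 6: at line 8 remove [vsf] add [cncy,anf] -> 13 lines: phbht yrsrm uik bpnl hlmf gren rsxuj ktycg bicb cncy anf tfoxs zfm
Final line count: 13

Answer: 13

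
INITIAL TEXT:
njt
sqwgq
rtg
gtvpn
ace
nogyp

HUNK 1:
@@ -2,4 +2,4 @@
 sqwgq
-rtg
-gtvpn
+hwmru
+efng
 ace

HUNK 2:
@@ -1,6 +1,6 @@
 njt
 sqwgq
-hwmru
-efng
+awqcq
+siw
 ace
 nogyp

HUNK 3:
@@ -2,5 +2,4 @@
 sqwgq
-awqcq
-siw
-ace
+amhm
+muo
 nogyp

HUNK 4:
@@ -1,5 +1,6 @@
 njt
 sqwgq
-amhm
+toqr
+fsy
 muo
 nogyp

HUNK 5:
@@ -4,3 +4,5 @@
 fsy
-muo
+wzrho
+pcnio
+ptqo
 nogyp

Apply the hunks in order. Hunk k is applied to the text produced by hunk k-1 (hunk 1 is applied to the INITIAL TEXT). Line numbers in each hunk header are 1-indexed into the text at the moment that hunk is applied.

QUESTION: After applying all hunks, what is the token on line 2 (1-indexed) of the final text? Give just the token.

Hunk 1: at line 2 remove [rtg,gtvpn] add [hwmru,efng] -> 6 lines: njt sqwgq hwmru efng ace nogyp
Hunk 2: at line 1 remove [hwmru,efng] add [awqcq,siw] -> 6 lines: njt sqwgq awqcq siw ace nogyp
Hunk 3: at line 2 remove [awqcq,siw,ace] add [amhm,muo] -> 5 lines: njt sqwgq amhm muo nogyp
Hunk 4: at line 1 remove [amhm] add [toqr,fsy] -> 6 lines: njt sqwgq toqr fsy muo nogyp
Hunk 5: at line 4 remove [muo] add [wzrho,pcnio,ptqo] -> 8 lines: njt sqwgq toqr fsy wzrho pcnio ptqo nogyp
Final line 2: sqwgq

Answer: sqwgq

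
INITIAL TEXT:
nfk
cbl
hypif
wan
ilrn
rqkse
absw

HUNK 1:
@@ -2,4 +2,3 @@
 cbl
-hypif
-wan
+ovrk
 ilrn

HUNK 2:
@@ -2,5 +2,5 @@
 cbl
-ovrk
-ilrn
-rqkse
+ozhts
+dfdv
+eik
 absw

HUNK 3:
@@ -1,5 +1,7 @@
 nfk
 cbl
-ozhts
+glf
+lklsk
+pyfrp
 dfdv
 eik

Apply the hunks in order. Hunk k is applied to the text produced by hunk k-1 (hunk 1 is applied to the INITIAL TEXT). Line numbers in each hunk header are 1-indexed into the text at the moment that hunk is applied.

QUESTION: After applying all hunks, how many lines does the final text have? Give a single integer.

Answer: 8

Derivation:
Hunk 1: at line 2 remove [hypif,wan] add [ovrk] -> 6 lines: nfk cbl ovrk ilrn rqkse absw
Hunk 2: at line 2 remove [ovrk,ilrn,rqkse] add [ozhts,dfdv,eik] -> 6 lines: nfk cbl ozhts dfdv eik absw
Hunk 3: at line 1 remove [ozhts] add [glf,lklsk,pyfrp] -> 8 lines: nfk cbl glf lklsk pyfrp dfdv eik absw
Final line count: 8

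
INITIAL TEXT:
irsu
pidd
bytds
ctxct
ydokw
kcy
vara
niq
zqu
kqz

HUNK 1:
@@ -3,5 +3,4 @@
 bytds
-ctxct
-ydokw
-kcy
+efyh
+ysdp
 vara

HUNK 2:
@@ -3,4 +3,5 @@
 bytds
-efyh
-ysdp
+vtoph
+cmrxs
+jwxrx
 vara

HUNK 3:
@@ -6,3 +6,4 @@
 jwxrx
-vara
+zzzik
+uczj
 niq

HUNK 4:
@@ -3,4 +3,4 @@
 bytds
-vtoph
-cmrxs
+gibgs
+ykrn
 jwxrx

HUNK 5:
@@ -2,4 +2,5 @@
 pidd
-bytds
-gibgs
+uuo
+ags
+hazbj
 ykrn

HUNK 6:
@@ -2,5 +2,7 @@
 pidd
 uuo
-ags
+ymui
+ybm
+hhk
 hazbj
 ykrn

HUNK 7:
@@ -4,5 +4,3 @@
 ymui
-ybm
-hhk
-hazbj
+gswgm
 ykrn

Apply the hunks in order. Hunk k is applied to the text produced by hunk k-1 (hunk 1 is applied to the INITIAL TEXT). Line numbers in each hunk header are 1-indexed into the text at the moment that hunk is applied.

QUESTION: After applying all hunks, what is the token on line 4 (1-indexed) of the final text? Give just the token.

Answer: ymui

Derivation:
Hunk 1: at line 3 remove [ctxct,ydokw,kcy] add [efyh,ysdp] -> 9 lines: irsu pidd bytds efyh ysdp vara niq zqu kqz
Hunk 2: at line 3 remove [efyh,ysdp] add [vtoph,cmrxs,jwxrx] -> 10 lines: irsu pidd bytds vtoph cmrxs jwxrx vara niq zqu kqz
Hunk 3: at line 6 remove [vara] add [zzzik,uczj] -> 11 lines: irsu pidd bytds vtoph cmrxs jwxrx zzzik uczj niq zqu kqz
Hunk 4: at line 3 remove [vtoph,cmrxs] add [gibgs,ykrn] -> 11 lines: irsu pidd bytds gibgs ykrn jwxrx zzzik uczj niq zqu kqz
Hunk 5: at line 2 remove [bytds,gibgs] add [uuo,ags,hazbj] -> 12 lines: irsu pidd uuo ags hazbj ykrn jwxrx zzzik uczj niq zqu kqz
Hunk 6: at line 2 remove [ags] add [ymui,ybm,hhk] -> 14 lines: irsu pidd uuo ymui ybm hhk hazbj ykrn jwxrx zzzik uczj niq zqu kqz
Hunk 7: at line 4 remove [ybm,hhk,hazbj] add [gswgm] -> 12 lines: irsu pidd uuo ymui gswgm ykrn jwxrx zzzik uczj niq zqu kqz
Final line 4: ymui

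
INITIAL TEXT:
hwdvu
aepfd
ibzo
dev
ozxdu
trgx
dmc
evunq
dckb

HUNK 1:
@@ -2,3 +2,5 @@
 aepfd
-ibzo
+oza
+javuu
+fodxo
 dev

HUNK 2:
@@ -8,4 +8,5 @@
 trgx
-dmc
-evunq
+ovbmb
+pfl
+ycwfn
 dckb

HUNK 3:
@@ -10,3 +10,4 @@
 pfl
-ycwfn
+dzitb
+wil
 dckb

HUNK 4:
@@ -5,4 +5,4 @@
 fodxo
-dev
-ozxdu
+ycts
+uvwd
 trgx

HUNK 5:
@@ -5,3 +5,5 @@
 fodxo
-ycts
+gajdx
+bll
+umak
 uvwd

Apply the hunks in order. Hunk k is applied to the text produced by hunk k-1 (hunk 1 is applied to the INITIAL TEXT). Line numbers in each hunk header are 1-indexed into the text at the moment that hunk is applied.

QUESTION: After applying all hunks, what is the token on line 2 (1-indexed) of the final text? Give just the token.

Hunk 1: at line 2 remove [ibzo] add [oza,javuu,fodxo] -> 11 lines: hwdvu aepfd oza javuu fodxo dev ozxdu trgx dmc evunq dckb
Hunk 2: at line 8 remove [dmc,evunq] add [ovbmb,pfl,ycwfn] -> 12 lines: hwdvu aepfd oza javuu fodxo dev ozxdu trgx ovbmb pfl ycwfn dckb
Hunk 3: at line 10 remove [ycwfn] add [dzitb,wil] -> 13 lines: hwdvu aepfd oza javuu fodxo dev ozxdu trgx ovbmb pfl dzitb wil dckb
Hunk 4: at line 5 remove [dev,ozxdu] add [ycts,uvwd] -> 13 lines: hwdvu aepfd oza javuu fodxo ycts uvwd trgx ovbmb pfl dzitb wil dckb
Hunk 5: at line 5 remove [ycts] add [gajdx,bll,umak] -> 15 lines: hwdvu aepfd oza javuu fodxo gajdx bll umak uvwd trgx ovbmb pfl dzitb wil dckb
Final line 2: aepfd

Answer: aepfd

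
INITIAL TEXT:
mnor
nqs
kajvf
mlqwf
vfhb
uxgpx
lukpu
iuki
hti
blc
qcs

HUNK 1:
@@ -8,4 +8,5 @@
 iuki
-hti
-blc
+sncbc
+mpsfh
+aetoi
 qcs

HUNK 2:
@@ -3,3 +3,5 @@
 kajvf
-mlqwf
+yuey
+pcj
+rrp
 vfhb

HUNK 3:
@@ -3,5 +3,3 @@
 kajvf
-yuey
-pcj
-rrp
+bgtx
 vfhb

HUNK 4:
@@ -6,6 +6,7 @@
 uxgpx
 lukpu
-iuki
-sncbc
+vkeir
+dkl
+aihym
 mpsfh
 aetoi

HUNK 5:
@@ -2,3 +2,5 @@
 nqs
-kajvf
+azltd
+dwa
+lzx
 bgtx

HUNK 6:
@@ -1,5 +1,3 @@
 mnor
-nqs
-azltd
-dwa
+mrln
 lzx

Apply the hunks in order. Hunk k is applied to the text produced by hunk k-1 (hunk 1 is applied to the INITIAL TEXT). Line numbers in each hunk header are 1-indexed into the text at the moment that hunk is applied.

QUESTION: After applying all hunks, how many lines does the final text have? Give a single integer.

Hunk 1: at line 8 remove [hti,blc] add [sncbc,mpsfh,aetoi] -> 12 lines: mnor nqs kajvf mlqwf vfhb uxgpx lukpu iuki sncbc mpsfh aetoi qcs
Hunk 2: at line 3 remove [mlqwf] add [yuey,pcj,rrp] -> 14 lines: mnor nqs kajvf yuey pcj rrp vfhb uxgpx lukpu iuki sncbc mpsfh aetoi qcs
Hunk 3: at line 3 remove [yuey,pcj,rrp] add [bgtx] -> 12 lines: mnor nqs kajvf bgtx vfhb uxgpx lukpu iuki sncbc mpsfh aetoi qcs
Hunk 4: at line 6 remove [iuki,sncbc] add [vkeir,dkl,aihym] -> 13 lines: mnor nqs kajvf bgtx vfhb uxgpx lukpu vkeir dkl aihym mpsfh aetoi qcs
Hunk 5: at line 2 remove [kajvf] add [azltd,dwa,lzx] -> 15 lines: mnor nqs azltd dwa lzx bgtx vfhb uxgpx lukpu vkeir dkl aihym mpsfh aetoi qcs
Hunk 6: at line 1 remove [nqs,azltd,dwa] add [mrln] -> 13 lines: mnor mrln lzx bgtx vfhb uxgpx lukpu vkeir dkl aihym mpsfh aetoi qcs
Final line count: 13

Answer: 13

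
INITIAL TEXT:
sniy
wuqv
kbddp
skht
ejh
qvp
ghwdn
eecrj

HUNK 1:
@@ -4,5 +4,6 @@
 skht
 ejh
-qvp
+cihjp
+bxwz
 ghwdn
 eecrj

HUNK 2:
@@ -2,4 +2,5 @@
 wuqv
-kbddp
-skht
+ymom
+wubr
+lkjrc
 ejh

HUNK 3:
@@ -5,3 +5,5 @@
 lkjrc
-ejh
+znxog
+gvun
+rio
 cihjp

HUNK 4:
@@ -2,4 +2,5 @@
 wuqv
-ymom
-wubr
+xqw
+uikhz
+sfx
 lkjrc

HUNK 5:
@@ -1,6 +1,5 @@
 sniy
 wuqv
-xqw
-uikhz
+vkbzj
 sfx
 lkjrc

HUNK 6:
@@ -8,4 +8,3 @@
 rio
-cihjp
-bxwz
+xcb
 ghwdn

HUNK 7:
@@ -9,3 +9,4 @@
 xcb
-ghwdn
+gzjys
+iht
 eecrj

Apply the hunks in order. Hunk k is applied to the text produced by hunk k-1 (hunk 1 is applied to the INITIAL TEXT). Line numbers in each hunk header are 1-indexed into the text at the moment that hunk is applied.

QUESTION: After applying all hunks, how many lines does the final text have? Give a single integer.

Hunk 1: at line 4 remove [qvp] add [cihjp,bxwz] -> 9 lines: sniy wuqv kbddp skht ejh cihjp bxwz ghwdn eecrj
Hunk 2: at line 2 remove [kbddp,skht] add [ymom,wubr,lkjrc] -> 10 lines: sniy wuqv ymom wubr lkjrc ejh cihjp bxwz ghwdn eecrj
Hunk 3: at line 5 remove [ejh] add [znxog,gvun,rio] -> 12 lines: sniy wuqv ymom wubr lkjrc znxog gvun rio cihjp bxwz ghwdn eecrj
Hunk 4: at line 2 remove [ymom,wubr] add [xqw,uikhz,sfx] -> 13 lines: sniy wuqv xqw uikhz sfx lkjrc znxog gvun rio cihjp bxwz ghwdn eecrj
Hunk 5: at line 1 remove [xqw,uikhz] add [vkbzj] -> 12 lines: sniy wuqv vkbzj sfx lkjrc znxog gvun rio cihjp bxwz ghwdn eecrj
Hunk 6: at line 8 remove [cihjp,bxwz] add [xcb] -> 11 lines: sniy wuqv vkbzj sfx lkjrc znxog gvun rio xcb ghwdn eecrj
Hunk 7: at line 9 remove [ghwdn] add [gzjys,iht] -> 12 lines: sniy wuqv vkbzj sfx lkjrc znxog gvun rio xcb gzjys iht eecrj
Final line count: 12

Answer: 12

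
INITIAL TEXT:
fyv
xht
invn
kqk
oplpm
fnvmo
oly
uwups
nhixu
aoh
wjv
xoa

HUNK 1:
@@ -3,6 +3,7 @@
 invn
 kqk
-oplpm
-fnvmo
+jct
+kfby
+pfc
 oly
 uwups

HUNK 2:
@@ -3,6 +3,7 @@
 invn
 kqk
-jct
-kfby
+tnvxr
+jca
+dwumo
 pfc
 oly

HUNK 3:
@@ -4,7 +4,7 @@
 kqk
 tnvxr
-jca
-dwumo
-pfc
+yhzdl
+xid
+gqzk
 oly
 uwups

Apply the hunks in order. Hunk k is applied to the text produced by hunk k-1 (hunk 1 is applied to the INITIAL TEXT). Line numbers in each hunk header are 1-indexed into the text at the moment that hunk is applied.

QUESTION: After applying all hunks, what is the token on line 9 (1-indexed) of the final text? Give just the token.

Answer: oly

Derivation:
Hunk 1: at line 3 remove [oplpm,fnvmo] add [jct,kfby,pfc] -> 13 lines: fyv xht invn kqk jct kfby pfc oly uwups nhixu aoh wjv xoa
Hunk 2: at line 3 remove [jct,kfby] add [tnvxr,jca,dwumo] -> 14 lines: fyv xht invn kqk tnvxr jca dwumo pfc oly uwups nhixu aoh wjv xoa
Hunk 3: at line 4 remove [jca,dwumo,pfc] add [yhzdl,xid,gqzk] -> 14 lines: fyv xht invn kqk tnvxr yhzdl xid gqzk oly uwups nhixu aoh wjv xoa
Final line 9: oly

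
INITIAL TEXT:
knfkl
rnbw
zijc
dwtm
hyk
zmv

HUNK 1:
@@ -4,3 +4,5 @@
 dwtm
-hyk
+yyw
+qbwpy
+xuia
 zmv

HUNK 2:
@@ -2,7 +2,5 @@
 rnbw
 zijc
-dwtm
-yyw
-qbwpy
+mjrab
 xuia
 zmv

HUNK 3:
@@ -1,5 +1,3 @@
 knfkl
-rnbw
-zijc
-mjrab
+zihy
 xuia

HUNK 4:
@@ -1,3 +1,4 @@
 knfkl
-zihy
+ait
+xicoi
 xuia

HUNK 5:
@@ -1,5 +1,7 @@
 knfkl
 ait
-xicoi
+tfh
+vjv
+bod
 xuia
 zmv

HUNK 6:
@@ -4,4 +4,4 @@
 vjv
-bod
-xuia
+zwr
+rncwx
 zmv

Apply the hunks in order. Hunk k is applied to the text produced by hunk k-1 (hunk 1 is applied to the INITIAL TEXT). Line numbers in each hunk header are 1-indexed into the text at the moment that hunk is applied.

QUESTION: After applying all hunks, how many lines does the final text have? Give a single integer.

Answer: 7

Derivation:
Hunk 1: at line 4 remove [hyk] add [yyw,qbwpy,xuia] -> 8 lines: knfkl rnbw zijc dwtm yyw qbwpy xuia zmv
Hunk 2: at line 2 remove [dwtm,yyw,qbwpy] add [mjrab] -> 6 lines: knfkl rnbw zijc mjrab xuia zmv
Hunk 3: at line 1 remove [rnbw,zijc,mjrab] add [zihy] -> 4 lines: knfkl zihy xuia zmv
Hunk 4: at line 1 remove [zihy] add [ait,xicoi] -> 5 lines: knfkl ait xicoi xuia zmv
Hunk 5: at line 1 remove [xicoi] add [tfh,vjv,bod] -> 7 lines: knfkl ait tfh vjv bod xuia zmv
Hunk 6: at line 4 remove [bod,xuia] add [zwr,rncwx] -> 7 lines: knfkl ait tfh vjv zwr rncwx zmv
Final line count: 7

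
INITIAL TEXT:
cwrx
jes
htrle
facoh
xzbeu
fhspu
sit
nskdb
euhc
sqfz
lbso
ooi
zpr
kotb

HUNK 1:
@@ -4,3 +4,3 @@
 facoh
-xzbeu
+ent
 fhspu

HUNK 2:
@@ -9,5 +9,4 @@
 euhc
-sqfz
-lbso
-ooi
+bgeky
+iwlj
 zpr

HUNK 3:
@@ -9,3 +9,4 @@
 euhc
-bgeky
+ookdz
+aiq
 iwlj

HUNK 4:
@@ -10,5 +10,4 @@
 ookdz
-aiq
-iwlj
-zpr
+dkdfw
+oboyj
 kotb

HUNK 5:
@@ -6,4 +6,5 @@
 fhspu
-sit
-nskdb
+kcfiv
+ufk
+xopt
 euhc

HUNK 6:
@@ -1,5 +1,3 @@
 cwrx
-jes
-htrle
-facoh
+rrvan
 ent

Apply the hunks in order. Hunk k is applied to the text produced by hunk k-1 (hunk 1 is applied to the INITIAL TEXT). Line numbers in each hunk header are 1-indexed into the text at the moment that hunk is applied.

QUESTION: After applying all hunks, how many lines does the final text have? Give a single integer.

Answer: 12

Derivation:
Hunk 1: at line 4 remove [xzbeu] add [ent] -> 14 lines: cwrx jes htrle facoh ent fhspu sit nskdb euhc sqfz lbso ooi zpr kotb
Hunk 2: at line 9 remove [sqfz,lbso,ooi] add [bgeky,iwlj] -> 13 lines: cwrx jes htrle facoh ent fhspu sit nskdb euhc bgeky iwlj zpr kotb
Hunk 3: at line 9 remove [bgeky] add [ookdz,aiq] -> 14 lines: cwrx jes htrle facoh ent fhspu sit nskdb euhc ookdz aiq iwlj zpr kotb
Hunk 4: at line 10 remove [aiq,iwlj,zpr] add [dkdfw,oboyj] -> 13 lines: cwrx jes htrle facoh ent fhspu sit nskdb euhc ookdz dkdfw oboyj kotb
Hunk 5: at line 6 remove [sit,nskdb] add [kcfiv,ufk,xopt] -> 14 lines: cwrx jes htrle facoh ent fhspu kcfiv ufk xopt euhc ookdz dkdfw oboyj kotb
Hunk 6: at line 1 remove [jes,htrle,facoh] add [rrvan] -> 12 lines: cwrx rrvan ent fhspu kcfiv ufk xopt euhc ookdz dkdfw oboyj kotb
Final line count: 12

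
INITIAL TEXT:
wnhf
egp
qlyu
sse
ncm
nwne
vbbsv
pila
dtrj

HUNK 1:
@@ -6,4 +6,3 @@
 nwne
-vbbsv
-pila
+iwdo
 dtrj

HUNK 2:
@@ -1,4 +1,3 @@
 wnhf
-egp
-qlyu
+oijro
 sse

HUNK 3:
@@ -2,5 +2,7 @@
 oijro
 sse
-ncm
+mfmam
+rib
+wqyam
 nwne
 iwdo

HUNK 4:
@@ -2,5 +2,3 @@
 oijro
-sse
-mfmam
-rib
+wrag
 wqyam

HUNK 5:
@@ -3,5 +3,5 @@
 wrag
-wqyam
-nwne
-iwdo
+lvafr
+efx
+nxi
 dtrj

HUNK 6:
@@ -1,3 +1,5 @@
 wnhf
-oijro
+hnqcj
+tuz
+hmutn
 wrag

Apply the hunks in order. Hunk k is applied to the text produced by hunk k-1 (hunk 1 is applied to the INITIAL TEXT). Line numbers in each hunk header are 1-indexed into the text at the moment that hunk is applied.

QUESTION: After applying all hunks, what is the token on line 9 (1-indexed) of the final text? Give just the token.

Answer: dtrj

Derivation:
Hunk 1: at line 6 remove [vbbsv,pila] add [iwdo] -> 8 lines: wnhf egp qlyu sse ncm nwne iwdo dtrj
Hunk 2: at line 1 remove [egp,qlyu] add [oijro] -> 7 lines: wnhf oijro sse ncm nwne iwdo dtrj
Hunk 3: at line 2 remove [ncm] add [mfmam,rib,wqyam] -> 9 lines: wnhf oijro sse mfmam rib wqyam nwne iwdo dtrj
Hunk 4: at line 2 remove [sse,mfmam,rib] add [wrag] -> 7 lines: wnhf oijro wrag wqyam nwne iwdo dtrj
Hunk 5: at line 3 remove [wqyam,nwne,iwdo] add [lvafr,efx,nxi] -> 7 lines: wnhf oijro wrag lvafr efx nxi dtrj
Hunk 6: at line 1 remove [oijro] add [hnqcj,tuz,hmutn] -> 9 lines: wnhf hnqcj tuz hmutn wrag lvafr efx nxi dtrj
Final line 9: dtrj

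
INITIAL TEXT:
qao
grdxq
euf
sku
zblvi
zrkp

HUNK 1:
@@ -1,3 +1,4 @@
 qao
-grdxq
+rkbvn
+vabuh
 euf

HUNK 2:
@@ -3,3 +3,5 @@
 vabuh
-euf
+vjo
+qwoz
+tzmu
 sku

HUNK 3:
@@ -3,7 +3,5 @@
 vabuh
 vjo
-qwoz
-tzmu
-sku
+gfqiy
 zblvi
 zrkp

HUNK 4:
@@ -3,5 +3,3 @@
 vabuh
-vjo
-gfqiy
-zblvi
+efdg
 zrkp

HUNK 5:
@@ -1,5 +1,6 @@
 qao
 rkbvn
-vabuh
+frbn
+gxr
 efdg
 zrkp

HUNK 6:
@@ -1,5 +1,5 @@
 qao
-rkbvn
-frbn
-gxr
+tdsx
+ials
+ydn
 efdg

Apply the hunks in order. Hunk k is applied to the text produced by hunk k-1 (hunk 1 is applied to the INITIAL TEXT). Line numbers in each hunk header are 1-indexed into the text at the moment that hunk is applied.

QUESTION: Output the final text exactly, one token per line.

Answer: qao
tdsx
ials
ydn
efdg
zrkp

Derivation:
Hunk 1: at line 1 remove [grdxq] add [rkbvn,vabuh] -> 7 lines: qao rkbvn vabuh euf sku zblvi zrkp
Hunk 2: at line 3 remove [euf] add [vjo,qwoz,tzmu] -> 9 lines: qao rkbvn vabuh vjo qwoz tzmu sku zblvi zrkp
Hunk 3: at line 3 remove [qwoz,tzmu,sku] add [gfqiy] -> 7 lines: qao rkbvn vabuh vjo gfqiy zblvi zrkp
Hunk 4: at line 3 remove [vjo,gfqiy,zblvi] add [efdg] -> 5 lines: qao rkbvn vabuh efdg zrkp
Hunk 5: at line 1 remove [vabuh] add [frbn,gxr] -> 6 lines: qao rkbvn frbn gxr efdg zrkp
Hunk 6: at line 1 remove [rkbvn,frbn,gxr] add [tdsx,ials,ydn] -> 6 lines: qao tdsx ials ydn efdg zrkp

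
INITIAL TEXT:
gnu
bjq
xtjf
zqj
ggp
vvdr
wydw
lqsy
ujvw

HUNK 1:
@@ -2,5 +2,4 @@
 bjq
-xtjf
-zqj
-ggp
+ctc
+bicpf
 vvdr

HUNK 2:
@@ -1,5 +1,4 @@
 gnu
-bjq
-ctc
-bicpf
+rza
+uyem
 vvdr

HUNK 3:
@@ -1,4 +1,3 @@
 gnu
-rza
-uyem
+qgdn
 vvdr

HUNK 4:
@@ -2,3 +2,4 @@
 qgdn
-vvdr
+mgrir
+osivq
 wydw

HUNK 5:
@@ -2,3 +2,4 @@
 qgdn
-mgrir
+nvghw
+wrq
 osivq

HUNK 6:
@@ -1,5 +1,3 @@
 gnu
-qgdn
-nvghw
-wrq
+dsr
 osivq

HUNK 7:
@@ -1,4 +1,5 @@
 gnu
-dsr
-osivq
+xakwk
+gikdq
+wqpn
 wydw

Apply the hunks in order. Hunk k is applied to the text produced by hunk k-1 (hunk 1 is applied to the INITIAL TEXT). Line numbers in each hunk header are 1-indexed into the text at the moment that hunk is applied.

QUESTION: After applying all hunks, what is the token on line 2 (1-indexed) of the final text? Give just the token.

Hunk 1: at line 2 remove [xtjf,zqj,ggp] add [ctc,bicpf] -> 8 lines: gnu bjq ctc bicpf vvdr wydw lqsy ujvw
Hunk 2: at line 1 remove [bjq,ctc,bicpf] add [rza,uyem] -> 7 lines: gnu rza uyem vvdr wydw lqsy ujvw
Hunk 3: at line 1 remove [rza,uyem] add [qgdn] -> 6 lines: gnu qgdn vvdr wydw lqsy ujvw
Hunk 4: at line 2 remove [vvdr] add [mgrir,osivq] -> 7 lines: gnu qgdn mgrir osivq wydw lqsy ujvw
Hunk 5: at line 2 remove [mgrir] add [nvghw,wrq] -> 8 lines: gnu qgdn nvghw wrq osivq wydw lqsy ujvw
Hunk 6: at line 1 remove [qgdn,nvghw,wrq] add [dsr] -> 6 lines: gnu dsr osivq wydw lqsy ujvw
Hunk 7: at line 1 remove [dsr,osivq] add [xakwk,gikdq,wqpn] -> 7 lines: gnu xakwk gikdq wqpn wydw lqsy ujvw
Final line 2: xakwk

Answer: xakwk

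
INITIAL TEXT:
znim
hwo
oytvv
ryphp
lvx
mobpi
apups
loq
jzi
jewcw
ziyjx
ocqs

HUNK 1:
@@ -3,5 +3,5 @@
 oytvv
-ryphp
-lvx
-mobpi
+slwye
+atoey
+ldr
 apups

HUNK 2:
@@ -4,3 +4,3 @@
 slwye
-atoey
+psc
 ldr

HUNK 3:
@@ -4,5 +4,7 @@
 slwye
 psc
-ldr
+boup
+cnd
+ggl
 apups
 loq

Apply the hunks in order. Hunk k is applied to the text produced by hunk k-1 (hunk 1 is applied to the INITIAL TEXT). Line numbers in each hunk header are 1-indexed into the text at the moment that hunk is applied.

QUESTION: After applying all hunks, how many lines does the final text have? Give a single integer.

Hunk 1: at line 3 remove [ryphp,lvx,mobpi] add [slwye,atoey,ldr] -> 12 lines: znim hwo oytvv slwye atoey ldr apups loq jzi jewcw ziyjx ocqs
Hunk 2: at line 4 remove [atoey] add [psc] -> 12 lines: znim hwo oytvv slwye psc ldr apups loq jzi jewcw ziyjx ocqs
Hunk 3: at line 4 remove [ldr] add [boup,cnd,ggl] -> 14 lines: znim hwo oytvv slwye psc boup cnd ggl apups loq jzi jewcw ziyjx ocqs
Final line count: 14

Answer: 14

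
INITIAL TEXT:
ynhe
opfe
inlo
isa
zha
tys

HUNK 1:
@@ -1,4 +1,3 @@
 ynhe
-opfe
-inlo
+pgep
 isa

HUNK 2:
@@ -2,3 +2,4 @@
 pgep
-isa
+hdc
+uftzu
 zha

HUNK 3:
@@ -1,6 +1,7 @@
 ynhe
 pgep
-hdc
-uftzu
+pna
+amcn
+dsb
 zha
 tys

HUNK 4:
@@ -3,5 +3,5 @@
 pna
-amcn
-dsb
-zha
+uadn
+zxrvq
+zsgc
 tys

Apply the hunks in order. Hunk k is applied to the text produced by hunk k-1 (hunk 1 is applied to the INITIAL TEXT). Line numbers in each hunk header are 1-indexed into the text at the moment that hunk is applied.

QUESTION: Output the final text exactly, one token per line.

Answer: ynhe
pgep
pna
uadn
zxrvq
zsgc
tys

Derivation:
Hunk 1: at line 1 remove [opfe,inlo] add [pgep] -> 5 lines: ynhe pgep isa zha tys
Hunk 2: at line 2 remove [isa] add [hdc,uftzu] -> 6 lines: ynhe pgep hdc uftzu zha tys
Hunk 3: at line 1 remove [hdc,uftzu] add [pna,amcn,dsb] -> 7 lines: ynhe pgep pna amcn dsb zha tys
Hunk 4: at line 3 remove [amcn,dsb,zha] add [uadn,zxrvq,zsgc] -> 7 lines: ynhe pgep pna uadn zxrvq zsgc tys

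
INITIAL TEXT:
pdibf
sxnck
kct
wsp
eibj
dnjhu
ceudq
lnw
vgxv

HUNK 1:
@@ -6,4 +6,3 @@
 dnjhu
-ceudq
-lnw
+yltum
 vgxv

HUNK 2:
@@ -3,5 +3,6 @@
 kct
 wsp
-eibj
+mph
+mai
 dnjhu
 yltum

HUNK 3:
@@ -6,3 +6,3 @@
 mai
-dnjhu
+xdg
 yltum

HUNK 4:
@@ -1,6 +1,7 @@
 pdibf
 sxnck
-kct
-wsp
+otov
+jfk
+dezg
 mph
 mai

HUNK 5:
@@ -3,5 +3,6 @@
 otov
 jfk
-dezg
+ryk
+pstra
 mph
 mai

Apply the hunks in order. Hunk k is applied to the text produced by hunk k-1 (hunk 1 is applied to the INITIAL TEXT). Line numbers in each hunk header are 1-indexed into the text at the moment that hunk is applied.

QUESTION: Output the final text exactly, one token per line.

Answer: pdibf
sxnck
otov
jfk
ryk
pstra
mph
mai
xdg
yltum
vgxv

Derivation:
Hunk 1: at line 6 remove [ceudq,lnw] add [yltum] -> 8 lines: pdibf sxnck kct wsp eibj dnjhu yltum vgxv
Hunk 2: at line 3 remove [eibj] add [mph,mai] -> 9 lines: pdibf sxnck kct wsp mph mai dnjhu yltum vgxv
Hunk 3: at line 6 remove [dnjhu] add [xdg] -> 9 lines: pdibf sxnck kct wsp mph mai xdg yltum vgxv
Hunk 4: at line 1 remove [kct,wsp] add [otov,jfk,dezg] -> 10 lines: pdibf sxnck otov jfk dezg mph mai xdg yltum vgxv
Hunk 5: at line 3 remove [dezg] add [ryk,pstra] -> 11 lines: pdibf sxnck otov jfk ryk pstra mph mai xdg yltum vgxv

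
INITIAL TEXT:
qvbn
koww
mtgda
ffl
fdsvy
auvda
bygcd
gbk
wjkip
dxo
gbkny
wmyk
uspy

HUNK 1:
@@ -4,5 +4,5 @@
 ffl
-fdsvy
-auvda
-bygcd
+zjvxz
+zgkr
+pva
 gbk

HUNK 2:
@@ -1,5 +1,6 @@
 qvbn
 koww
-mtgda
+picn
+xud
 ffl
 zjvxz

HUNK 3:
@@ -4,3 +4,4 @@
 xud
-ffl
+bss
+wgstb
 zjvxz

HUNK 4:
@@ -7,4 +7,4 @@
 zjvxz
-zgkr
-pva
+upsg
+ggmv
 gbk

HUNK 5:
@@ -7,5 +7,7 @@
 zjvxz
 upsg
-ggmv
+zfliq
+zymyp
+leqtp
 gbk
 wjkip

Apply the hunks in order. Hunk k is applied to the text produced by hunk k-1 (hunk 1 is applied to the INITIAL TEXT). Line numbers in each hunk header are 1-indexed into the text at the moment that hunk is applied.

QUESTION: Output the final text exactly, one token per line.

Hunk 1: at line 4 remove [fdsvy,auvda,bygcd] add [zjvxz,zgkr,pva] -> 13 lines: qvbn koww mtgda ffl zjvxz zgkr pva gbk wjkip dxo gbkny wmyk uspy
Hunk 2: at line 1 remove [mtgda] add [picn,xud] -> 14 lines: qvbn koww picn xud ffl zjvxz zgkr pva gbk wjkip dxo gbkny wmyk uspy
Hunk 3: at line 4 remove [ffl] add [bss,wgstb] -> 15 lines: qvbn koww picn xud bss wgstb zjvxz zgkr pva gbk wjkip dxo gbkny wmyk uspy
Hunk 4: at line 7 remove [zgkr,pva] add [upsg,ggmv] -> 15 lines: qvbn koww picn xud bss wgstb zjvxz upsg ggmv gbk wjkip dxo gbkny wmyk uspy
Hunk 5: at line 7 remove [ggmv] add [zfliq,zymyp,leqtp] -> 17 lines: qvbn koww picn xud bss wgstb zjvxz upsg zfliq zymyp leqtp gbk wjkip dxo gbkny wmyk uspy

Answer: qvbn
koww
picn
xud
bss
wgstb
zjvxz
upsg
zfliq
zymyp
leqtp
gbk
wjkip
dxo
gbkny
wmyk
uspy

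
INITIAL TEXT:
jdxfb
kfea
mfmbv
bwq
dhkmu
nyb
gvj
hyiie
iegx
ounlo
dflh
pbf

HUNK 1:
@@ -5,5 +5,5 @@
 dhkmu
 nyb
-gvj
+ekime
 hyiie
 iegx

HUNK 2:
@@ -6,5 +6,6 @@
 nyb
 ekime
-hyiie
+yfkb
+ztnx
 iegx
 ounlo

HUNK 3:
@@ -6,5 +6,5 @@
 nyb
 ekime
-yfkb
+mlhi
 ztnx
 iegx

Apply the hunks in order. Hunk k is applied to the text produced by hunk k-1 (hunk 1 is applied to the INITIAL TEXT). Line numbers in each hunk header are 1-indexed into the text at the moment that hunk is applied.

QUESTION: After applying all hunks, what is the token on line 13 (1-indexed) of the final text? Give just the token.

Answer: pbf

Derivation:
Hunk 1: at line 5 remove [gvj] add [ekime] -> 12 lines: jdxfb kfea mfmbv bwq dhkmu nyb ekime hyiie iegx ounlo dflh pbf
Hunk 2: at line 6 remove [hyiie] add [yfkb,ztnx] -> 13 lines: jdxfb kfea mfmbv bwq dhkmu nyb ekime yfkb ztnx iegx ounlo dflh pbf
Hunk 3: at line 6 remove [yfkb] add [mlhi] -> 13 lines: jdxfb kfea mfmbv bwq dhkmu nyb ekime mlhi ztnx iegx ounlo dflh pbf
Final line 13: pbf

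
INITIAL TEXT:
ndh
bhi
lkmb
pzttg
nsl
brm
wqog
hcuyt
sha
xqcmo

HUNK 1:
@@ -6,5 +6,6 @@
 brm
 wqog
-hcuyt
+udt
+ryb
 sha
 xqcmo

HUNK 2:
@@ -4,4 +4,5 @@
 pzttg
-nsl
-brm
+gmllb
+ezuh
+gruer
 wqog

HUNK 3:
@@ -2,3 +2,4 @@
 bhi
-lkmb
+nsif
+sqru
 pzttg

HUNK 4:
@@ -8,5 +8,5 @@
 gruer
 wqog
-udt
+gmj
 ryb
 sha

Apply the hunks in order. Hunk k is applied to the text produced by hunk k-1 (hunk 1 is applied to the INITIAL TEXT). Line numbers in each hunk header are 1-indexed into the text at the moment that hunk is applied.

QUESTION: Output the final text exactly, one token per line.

Answer: ndh
bhi
nsif
sqru
pzttg
gmllb
ezuh
gruer
wqog
gmj
ryb
sha
xqcmo

Derivation:
Hunk 1: at line 6 remove [hcuyt] add [udt,ryb] -> 11 lines: ndh bhi lkmb pzttg nsl brm wqog udt ryb sha xqcmo
Hunk 2: at line 4 remove [nsl,brm] add [gmllb,ezuh,gruer] -> 12 lines: ndh bhi lkmb pzttg gmllb ezuh gruer wqog udt ryb sha xqcmo
Hunk 3: at line 2 remove [lkmb] add [nsif,sqru] -> 13 lines: ndh bhi nsif sqru pzttg gmllb ezuh gruer wqog udt ryb sha xqcmo
Hunk 4: at line 8 remove [udt] add [gmj] -> 13 lines: ndh bhi nsif sqru pzttg gmllb ezuh gruer wqog gmj ryb sha xqcmo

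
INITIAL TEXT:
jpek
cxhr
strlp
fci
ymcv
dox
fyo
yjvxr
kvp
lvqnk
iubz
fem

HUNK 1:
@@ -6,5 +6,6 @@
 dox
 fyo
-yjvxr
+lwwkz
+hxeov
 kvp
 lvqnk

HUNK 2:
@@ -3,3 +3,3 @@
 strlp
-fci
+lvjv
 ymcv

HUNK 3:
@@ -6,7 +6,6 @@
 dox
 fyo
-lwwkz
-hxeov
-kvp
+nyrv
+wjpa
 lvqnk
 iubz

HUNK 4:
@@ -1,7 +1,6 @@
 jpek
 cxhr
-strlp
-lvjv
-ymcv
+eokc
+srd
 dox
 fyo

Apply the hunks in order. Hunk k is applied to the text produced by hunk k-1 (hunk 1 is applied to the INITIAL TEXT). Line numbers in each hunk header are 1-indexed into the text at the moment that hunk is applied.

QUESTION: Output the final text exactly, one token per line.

Answer: jpek
cxhr
eokc
srd
dox
fyo
nyrv
wjpa
lvqnk
iubz
fem

Derivation:
Hunk 1: at line 6 remove [yjvxr] add [lwwkz,hxeov] -> 13 lines: jpek cxhr strlp fci ymcv dox fyo lwwkz hxeov kvp lvqnk iubz fem
Hunk 2: at line 3 remove [fci] add [lvjv] -> 13 lines: jpek cxhr strlp lvjv ymcv dox fyo lwwkz hxeov kvp lvqnk iubz fem
Hunk 3: at line 6 remove [lwwkz,hxeov,kvp] add [nyrv,wjpa] -> 12 lines: jpek cxhr strlp lvjv ymcv dox fyo nyrv wjpa lvqnk iubz fem
Hunk 4: at line 1 remove [strlp,lvjv,ymcv] add [eokc,srd] -> 11 lines: jpek cxhr eokc srd dox fyo nyrv wjpa lvqnk iubz fem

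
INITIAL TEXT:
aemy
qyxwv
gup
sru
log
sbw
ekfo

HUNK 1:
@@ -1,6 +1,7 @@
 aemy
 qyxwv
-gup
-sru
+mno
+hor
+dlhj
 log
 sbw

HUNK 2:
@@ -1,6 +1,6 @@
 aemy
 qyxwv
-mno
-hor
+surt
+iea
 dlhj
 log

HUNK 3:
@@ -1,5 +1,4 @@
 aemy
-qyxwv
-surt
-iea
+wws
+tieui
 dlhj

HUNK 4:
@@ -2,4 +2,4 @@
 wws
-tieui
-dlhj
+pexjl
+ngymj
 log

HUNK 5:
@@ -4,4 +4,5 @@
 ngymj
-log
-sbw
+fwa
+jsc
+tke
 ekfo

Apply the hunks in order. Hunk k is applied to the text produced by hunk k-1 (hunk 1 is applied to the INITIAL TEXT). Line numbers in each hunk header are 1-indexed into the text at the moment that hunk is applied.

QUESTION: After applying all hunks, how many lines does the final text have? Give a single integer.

Answer: 8

Derivation:
Hunk 1: at line 1 remove [gup,sru] add [mno,hor,dlhj] -> 8 lines: aemy qyxwv mno hor dlhj log sbw ekfo
Hunk 2: at line 1 remove [mno,hor] add [surt,iea] -> 8 lines: aemy qyxwv surt iea dlhj log sbw ekfo
Hunk 3: at line 1 remove [qyxwv,surt,iea] add [wws,tieui] -> 7 lines: aemy wws tieui dlhj log sbw ekfo
Hunk 4: at line 2 remove [tieui,dlhj] add [pexjl,ngymj] -> 7 lines: aemy wws pexjl ngymj log sbw ekfo
Hunk 5: at line 4 remove [log,sbw] add [fwa,jsc,tke] -> 8 lines: aemy wws pexjl ngymj fwa jsc tke ekfo
Final line count: 8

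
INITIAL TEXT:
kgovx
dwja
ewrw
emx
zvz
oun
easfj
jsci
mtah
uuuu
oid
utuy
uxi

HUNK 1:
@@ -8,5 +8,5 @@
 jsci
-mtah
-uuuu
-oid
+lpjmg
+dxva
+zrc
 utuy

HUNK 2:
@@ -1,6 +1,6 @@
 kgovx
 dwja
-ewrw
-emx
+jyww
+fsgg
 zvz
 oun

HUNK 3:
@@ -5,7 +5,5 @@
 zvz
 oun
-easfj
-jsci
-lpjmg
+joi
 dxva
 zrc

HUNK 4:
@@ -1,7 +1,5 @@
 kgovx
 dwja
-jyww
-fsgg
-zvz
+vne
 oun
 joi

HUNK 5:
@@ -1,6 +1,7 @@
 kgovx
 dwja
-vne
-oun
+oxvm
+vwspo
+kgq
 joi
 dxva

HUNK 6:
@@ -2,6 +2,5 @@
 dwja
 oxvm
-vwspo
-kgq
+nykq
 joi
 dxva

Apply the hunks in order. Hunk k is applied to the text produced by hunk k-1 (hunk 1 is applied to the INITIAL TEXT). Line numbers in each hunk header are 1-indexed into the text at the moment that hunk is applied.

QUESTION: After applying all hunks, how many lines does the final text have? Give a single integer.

Hunk 1: at line 8 remove [mtah,uuuu,oid] add [lpjmg,dxva,zrc] -> 13 lines: kgovx dwja ewrw emx zvz oun easfj jsci lpjmg dxva zrc utuy uxi
Hunk 2: at line 1 remove [ewrw,emx] add [jyww,fsgg] -> 13 lines: kgovx dwja jyww fsgg zvz oun easfj jsci lpjmg dxva zrc utuy uxi
Hunk 3: at line 5 remove [easfj,jsci,lpjmg] add [joi] -> 11 lines: kgovx dwja jyww fsgg zvz oun joi dxva zrc utuy uxi
Hunk 4: at line 1 remove [jyww,fsgg,zvz] add [vne] -> 9 lines: kgovx dwja vne oun joi dxva zrc utuy uxi
Hunk 5: at line 1 remove [vne,oun] add [oxvm,vwspo,kgq] -> 10 lines: kgovx dwja oxvm vwspo kgq joi dxva zrc utuy uxi
Hunk 6: at line 2 remove [vwspo,kgq] add [nykq] -> 9 lines: kgovx dwja oxvm nykq joi dxva zrc utuy uxi
Final line count: 9

Answer: 9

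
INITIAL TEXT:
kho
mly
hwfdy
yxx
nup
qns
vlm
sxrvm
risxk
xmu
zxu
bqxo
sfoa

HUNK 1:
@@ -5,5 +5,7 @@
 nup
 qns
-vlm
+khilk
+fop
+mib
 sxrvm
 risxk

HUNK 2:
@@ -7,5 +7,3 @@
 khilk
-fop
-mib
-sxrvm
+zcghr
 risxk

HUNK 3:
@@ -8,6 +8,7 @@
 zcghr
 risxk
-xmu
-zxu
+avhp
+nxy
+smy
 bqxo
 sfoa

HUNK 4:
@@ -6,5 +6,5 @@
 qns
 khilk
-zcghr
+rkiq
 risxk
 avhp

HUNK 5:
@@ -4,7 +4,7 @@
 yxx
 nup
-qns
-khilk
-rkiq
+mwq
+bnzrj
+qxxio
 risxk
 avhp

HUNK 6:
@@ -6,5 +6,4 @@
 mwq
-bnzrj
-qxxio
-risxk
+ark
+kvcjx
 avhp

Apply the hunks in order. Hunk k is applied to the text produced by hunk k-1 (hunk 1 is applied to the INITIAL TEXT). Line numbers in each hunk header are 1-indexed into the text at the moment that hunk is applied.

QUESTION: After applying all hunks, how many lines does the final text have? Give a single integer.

Answer: 13

Derivation:
Hunk 1: at line 5 remove [vlm] add [khilk,fop,mib] -> 15 lines: kho mly hwfdy yxx nup qns khilk fop mib sxrvm risxk xmu zxu bqxo sfoa
Hunk 2: at line 7 remove [fop,mib,sxrvm] add [zcghr] -> 13 lines: kho mly hwfdy yxx nup qns khilk zcghr risxk xmu zxu bqxo sfoa
Hunk 3: at line 8 remove [xmu,zxu] add [avhp,nxy,smy] -> 14 lines: kho mly hwfdy yxx nup qns khilk zcghr risxk avhp nxy smy bqxo sfoa
Hunk 4: at line 6 remove [zcghr] add [rkiq] -> 14 lines: kho mly hwfdy yxx nup qns khilk rkiq risxk avhp nxy smy bqxo sfoa
Hunk 5: at line 4 remove [qns,khilk,rkiq] add [mwq,bnzrj,qxxio] -> 14 lines: kho mly hwfdy yxx nup mwq bnzrj qxxio risxk avhp nxy smy bqxo sfoa
Hunk 6: at line 6 remove [bnzrj,qxxio,risxk] add [ark,kvcjx] -> 13 lines: kho mly hwfdy yxx nup mwq ark kvcjx avhp nxy smy bqxo sfoa
Final line count: 13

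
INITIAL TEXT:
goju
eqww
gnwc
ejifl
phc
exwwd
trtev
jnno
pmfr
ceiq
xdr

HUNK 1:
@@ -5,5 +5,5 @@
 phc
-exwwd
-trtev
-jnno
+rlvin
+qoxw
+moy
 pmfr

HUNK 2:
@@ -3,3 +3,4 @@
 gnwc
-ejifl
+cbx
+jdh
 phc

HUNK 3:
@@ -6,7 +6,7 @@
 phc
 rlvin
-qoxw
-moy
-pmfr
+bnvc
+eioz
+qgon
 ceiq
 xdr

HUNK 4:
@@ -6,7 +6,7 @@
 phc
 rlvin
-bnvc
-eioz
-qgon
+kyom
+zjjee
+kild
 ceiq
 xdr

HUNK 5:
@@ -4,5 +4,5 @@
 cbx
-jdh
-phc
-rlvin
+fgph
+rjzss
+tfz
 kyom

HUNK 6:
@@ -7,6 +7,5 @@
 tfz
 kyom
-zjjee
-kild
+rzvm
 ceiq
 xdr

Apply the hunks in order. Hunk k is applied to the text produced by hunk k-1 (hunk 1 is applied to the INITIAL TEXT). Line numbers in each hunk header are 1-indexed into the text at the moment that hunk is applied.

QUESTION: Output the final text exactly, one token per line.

Hunk 1: at line 5 remove [exwwd,trtev,jnno] add [rlvin,qoxw,moy] -> 11 lines: goju eqww gnwc ejifl phc rlvin qoxw moy pmfr ceiq xdr
Hunk 2: at line 3 remove [ejifl] add [cbx,jdh] -> 12 lines: goju eqww gnwc cbx jdh phc rlvin qoxw moy pmfr ceiq xdr
Hunk 3: at line 6 remove [qoxw,moy,pmfr] add [bnvc,eioz,qgon] -> 12 lines: goju eqww gnwc cbx jdh phc rlvin bnvc eioz qgon ceiq xdr
Hunk 4: at line 6 remove [bnvc,eioz,qgon] add [kyom,zjjee,kild] -> 12 lines: goju eqww gnwc cbx jdh phc rlvin kyom zjjee kild ceiq xdr
Hunk 5: at line 4 remove [jdh,phc,rlvin] add [fgph,rjzss,tfz] -> 12 lines: goju eqww gnwc cbx fgph rjzss tfz kyom zjjee kild ceiq xdr
Hunk 6: at line 7 remove [zjjee,kild] add [rzvm] -> 11 lines: goju eqww gnwc cbx fgph rjzss tfz kyom rzvm ceiq xdr

Answer: goju
eqww
gnwc
cbx
fgph
rjzss
tfz
kyom
rzvm
ceiq
xdr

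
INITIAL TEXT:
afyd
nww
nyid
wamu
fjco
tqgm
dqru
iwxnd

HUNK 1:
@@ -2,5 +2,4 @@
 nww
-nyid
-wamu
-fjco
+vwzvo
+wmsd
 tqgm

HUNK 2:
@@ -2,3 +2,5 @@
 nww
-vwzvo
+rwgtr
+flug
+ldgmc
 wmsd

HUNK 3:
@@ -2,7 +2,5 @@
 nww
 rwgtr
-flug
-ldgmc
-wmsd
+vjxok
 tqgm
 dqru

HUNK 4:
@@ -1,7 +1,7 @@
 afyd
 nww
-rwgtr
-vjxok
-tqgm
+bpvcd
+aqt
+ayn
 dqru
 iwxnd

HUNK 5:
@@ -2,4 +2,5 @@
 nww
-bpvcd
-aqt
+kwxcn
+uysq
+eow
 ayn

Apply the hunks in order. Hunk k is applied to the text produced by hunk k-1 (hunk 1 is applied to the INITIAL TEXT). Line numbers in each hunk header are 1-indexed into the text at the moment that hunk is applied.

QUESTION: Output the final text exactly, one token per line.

Hunk 1: at line 2 remove [nyid,wamu,fjco] add [vwzvo,wmsd] -> 7 lines: afyd nww vwzvo wmsd tqgm dqru iwxnd
Hunk 2: at line 2 remove [vwzvo] add [rwgtr,flug,ldgmc] -> 9 lines: afyd nww rwgtr flug ldgmc wmsd tqgm dqru iwxnd
Hunk 3: at line 2 remove [flug,ldgmc,wmsd] add [vjxok] -> 7 lines: afyd nww rwgtr vjxok tqgm dqru iwxnd
Hunk 4: at line 1 remove [rwgtr,vjxok,tqgm] add [bpvcd,aqt,ayn] -> 7 lines: afyd nww bpvcd aqt ayn dqru iwxnd
Hunk 5: at line 2 remove [bpvcd,aqt] add [kwxcn,uysq,eow] -> 8 lines: afyd nww kwxcn uysq eow ayn dqru iwxnd

Answer: afyd
nww
kwxcn
uysq
eow
ayn
dqru
iwxnd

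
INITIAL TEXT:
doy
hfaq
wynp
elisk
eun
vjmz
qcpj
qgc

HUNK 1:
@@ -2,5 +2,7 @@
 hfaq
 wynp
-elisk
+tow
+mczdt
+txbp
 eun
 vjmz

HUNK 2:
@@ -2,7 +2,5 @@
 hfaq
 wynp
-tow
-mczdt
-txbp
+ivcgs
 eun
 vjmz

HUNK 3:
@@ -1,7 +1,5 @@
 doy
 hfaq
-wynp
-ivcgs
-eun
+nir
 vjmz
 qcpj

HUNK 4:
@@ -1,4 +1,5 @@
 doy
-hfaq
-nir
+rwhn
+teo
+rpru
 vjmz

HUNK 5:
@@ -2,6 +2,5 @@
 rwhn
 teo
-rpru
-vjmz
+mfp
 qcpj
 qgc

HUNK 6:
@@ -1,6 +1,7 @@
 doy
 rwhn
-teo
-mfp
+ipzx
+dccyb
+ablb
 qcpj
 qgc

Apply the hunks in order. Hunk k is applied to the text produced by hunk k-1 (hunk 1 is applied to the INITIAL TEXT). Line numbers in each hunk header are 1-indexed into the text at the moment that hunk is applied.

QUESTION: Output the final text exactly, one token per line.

Hunk 1: at line 2 remove [elisk] add [tow,mczdt,txbp] -> 10 lines: doy hfaq wynp tow mczdt txbp eun vjmz qcpj qgc
Hunk 2: at line 2 remove [tow,mczdt,txbp] add [ivcgs] -> 8 lines: doy hfaq wynp ivcgs eun vjmz qcpj qgc
Hunk 3: at line 1 remove [wynp,ivcgs,eun] add [nir] -> 6 lines: doy hfaq nir vjmz qcpj qgc
Hunk 4: at line 1 remove [hfaq,nir] add [rwhn,teo,rpru] -> 7 lines: doy rwhn teo rpru vjmz qcpj qgc
Hunk 5: at line 2 remove [rpru,vjmz] add [mfp] -> 6 lines: doy rwhn teo mfp qcpj qgc
Hunk 6: at line 1 remove [teo,mfp] add [ipzx,dccyb,ablb] -> 7 lines: doy rwhn ipzx dccyb ablb qcpj qgc

Answer: doy
rwhn
ipzx
dccyb
ablb
qcpj
qgc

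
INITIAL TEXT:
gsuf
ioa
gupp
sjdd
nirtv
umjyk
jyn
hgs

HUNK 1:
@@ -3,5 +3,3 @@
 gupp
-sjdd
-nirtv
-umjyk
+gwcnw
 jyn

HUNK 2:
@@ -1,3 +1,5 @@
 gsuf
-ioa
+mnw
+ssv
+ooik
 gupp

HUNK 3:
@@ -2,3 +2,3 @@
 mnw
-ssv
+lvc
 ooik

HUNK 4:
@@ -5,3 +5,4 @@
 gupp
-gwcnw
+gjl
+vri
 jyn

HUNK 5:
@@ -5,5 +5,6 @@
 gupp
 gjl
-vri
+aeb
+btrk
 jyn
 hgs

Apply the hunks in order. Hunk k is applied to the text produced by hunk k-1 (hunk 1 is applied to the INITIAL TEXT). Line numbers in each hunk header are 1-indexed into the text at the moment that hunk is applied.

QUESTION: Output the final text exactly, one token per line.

Hunk 1: at line 3 remove [sjdd,nirtv,umjyk] add [gwcnw] -> 6 lines: gsuf ioa gupp gwcnw jyn hgs
Hunk 2: at line 1 remove [ioa] add [mnw,ssv,ooik] -> 8 lines: gsuf mnw ssv ooik gupp gwcnw jyn hgs
Hunk 3: at line 2 remove [ssv] add [lvc] -> 8 lines: gsuf mnw lvc ooik gupp gwcnw jyn hgs
Hunk 4: at line 5 remove [gwcnw] add [gjl,vri] -> 9 lines: gsuf mnw lvc ooik gupp gjl vri jyn hgs
Hunk 5: at line 5 remove [vri] add [aeb,btrk] -> 10 lines: gsuf mnw lvc ooik gupp gjl aeb btrk jyn hgs

Answer: gsuf
mnw
lvc
ooik
gupp
gjl
aeb
btrk
jyn
hgs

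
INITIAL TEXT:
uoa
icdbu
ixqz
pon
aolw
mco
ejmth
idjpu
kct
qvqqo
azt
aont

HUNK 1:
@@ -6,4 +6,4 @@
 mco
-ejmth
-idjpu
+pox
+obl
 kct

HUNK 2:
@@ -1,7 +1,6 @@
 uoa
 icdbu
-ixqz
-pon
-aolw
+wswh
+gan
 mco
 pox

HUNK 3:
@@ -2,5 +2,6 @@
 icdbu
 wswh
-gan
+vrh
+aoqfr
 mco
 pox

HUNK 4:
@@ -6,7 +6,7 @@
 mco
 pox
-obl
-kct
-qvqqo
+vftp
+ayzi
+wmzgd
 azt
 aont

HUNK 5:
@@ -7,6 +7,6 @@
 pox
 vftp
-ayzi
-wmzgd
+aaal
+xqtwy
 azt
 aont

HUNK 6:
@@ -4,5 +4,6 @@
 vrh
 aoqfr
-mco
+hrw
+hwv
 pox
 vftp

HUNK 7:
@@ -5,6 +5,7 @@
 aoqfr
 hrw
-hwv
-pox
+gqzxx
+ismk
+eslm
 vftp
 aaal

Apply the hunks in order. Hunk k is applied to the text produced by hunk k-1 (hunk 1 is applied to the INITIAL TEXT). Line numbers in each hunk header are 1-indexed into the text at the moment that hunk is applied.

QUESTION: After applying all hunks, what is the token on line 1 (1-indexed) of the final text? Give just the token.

Answer: uoa

Derivation:
Hunk 1: at line 6 remove [ejmth,idjpu] add [pox,obl] -> 12 lines: uoa icdbu ixqz pon aolw mco pox obl kct qvqqo azt aont
Hunk 2: at line 1 remove [ixqz,pon,aolw] add [wswh,gan] -> 11 lines: uoa icdbu wswh gan mco pox obl kct qvqqo azt aont
Hunk 3: at line 2 remove [gan] add [vrh,aoqfr] -> 12 lines: uoa icdbu wswh vrh aoqfr mco pox obl kct qvqqo azt aont
Hunk 4: at line 6 remove [obl,kct,qvqqo] add [vftp,ayzi,wmzgd] -> 12 lines: uoa icdbu wswh vrh aoqfr mco pox vftp ayzi wmzgd azt aont
Hunk 5: at line 7 remove [ayzi,wmzgd] add [aaal,xqtwy] -> 12 lines: uoa icdbu wswh vrh aoqfr mco pox vftp aaal xqtwy azt aont
Hunk 6: at line 4 remove [mco] add [hrw,hwv] -> 13 lines: uoa icdbu wswh vrh aoqfr hrw hwv pox vftp aaal xqtwy azt aont
Hunk 7: at line 5 remove [hwv,pox] add [gqzxx,ismk,eslm] -> 14 lines: uoa icdbu wswh vrh aoqfr hrw gqzxx ismk eslm vftp aaal xqtwy azt aont
Final line 1: uoa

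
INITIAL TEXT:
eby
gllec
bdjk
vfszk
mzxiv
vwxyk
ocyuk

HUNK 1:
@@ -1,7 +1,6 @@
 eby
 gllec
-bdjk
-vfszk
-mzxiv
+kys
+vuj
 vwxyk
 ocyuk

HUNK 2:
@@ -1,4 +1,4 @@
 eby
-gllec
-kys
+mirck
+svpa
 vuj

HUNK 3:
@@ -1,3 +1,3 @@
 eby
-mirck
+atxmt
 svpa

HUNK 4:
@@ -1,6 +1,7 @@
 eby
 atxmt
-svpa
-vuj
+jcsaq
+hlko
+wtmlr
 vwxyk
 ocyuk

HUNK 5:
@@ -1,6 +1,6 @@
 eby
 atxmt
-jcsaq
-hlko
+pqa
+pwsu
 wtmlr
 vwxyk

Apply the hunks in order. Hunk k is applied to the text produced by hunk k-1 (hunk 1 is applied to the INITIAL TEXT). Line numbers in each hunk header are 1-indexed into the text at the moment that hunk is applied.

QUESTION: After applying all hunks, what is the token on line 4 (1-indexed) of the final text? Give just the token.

Hunk 1: at line 1 remove [bdjk,vfszk,mzxiv] add [kys,vuj] -> 6 lines: eby gllec kys vuj vwxyk ocyuk
Hunk 2: at line 1 remove [gllec,kys] add [mirck,svpa] -> 6 lines: eby mirck svpa vuj vwxyk ocyuk
Hunk 3: at line 1 remove [mirck] add [atxmt] -> 6 lines: eby atxmt svpa vuj vwxyk ocyuk
Hunk 4: at line 1 remove [svpa,vuj] add [jcsaq,hlko,wtmlr] -> 7 lines: eby atxmt jcsaq hlko wtmlr vwxyk ocyuk
Hunk 5: at line 1 remove [jcsaq,hlko] add [pqa,pwsu] -> 7 lines: eby atxmt pqa pwsu wtmlr vwxyk ocyuk
Final line 4: pwsu

Answer: pwsu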